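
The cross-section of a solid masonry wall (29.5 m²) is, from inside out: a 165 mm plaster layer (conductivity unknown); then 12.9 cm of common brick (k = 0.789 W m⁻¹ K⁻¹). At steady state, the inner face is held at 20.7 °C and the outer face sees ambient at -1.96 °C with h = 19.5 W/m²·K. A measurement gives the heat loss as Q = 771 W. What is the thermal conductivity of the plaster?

ΣR = ΔT/Q = |20.7 − -1.96|/771 = 0.02939 K/W
Known resistances:
  R_common brick = L/(kA) = 0.129/(0.789·29.5) = 0.005542 K/W
  R_conv,out = 1/(hA) = 1/(19.5·29.5) = 0.001738 K/W
R_plaster = ΣR − ΣR_known = 0.02939 − 0.007280 = 0.02211 K/W
L/(kA) = 0.02211 ⇒ k = 0.165/(0.02211·29.5) = 0.253 W/m·K

k = 0.253 W/m·K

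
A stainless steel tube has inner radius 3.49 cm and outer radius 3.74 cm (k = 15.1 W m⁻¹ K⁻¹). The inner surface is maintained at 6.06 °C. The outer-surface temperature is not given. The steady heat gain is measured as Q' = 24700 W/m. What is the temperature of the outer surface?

T_out = 24.1 °C

Series resistances:
  R'_stainless steel = ln(0.0374/0.0349)/(2πk) = 0.06918/(2π·15.1) = 7.292×10^-4 m·K/W
ΣR = 7.292×10^-4 m·K/W
ΔT = Q'·ΣR = 24700 × 7.292×10^-4 = 18.01 K
Heat flows inward, so T_out = T_in + ΔT = 6.06 + 18.01 = 24.1 °C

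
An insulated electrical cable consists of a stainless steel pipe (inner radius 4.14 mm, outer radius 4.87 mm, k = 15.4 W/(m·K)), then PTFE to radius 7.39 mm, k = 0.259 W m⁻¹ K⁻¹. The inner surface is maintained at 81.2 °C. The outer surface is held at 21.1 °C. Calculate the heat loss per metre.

Treat each layer as a resistance in series:
  R'_stainless steel = ln(0.00487/0.00414)/(2πk) = 0.1624/(2π·15.4) = 0.001678 m·K/W
  R'_PTFE = ln(0.00739/0.00487)/(2πk) = 0.4170/(2π·0.259) = 0.2563 m·K/W
ΣR = 0.001678 + 0.2563 = 0.2580 m·K/W
Q' = ΔT/ΣR = (81.2 °C − 21.1 °C)/0.2580 = 233 W/m

Q' = 233 W/m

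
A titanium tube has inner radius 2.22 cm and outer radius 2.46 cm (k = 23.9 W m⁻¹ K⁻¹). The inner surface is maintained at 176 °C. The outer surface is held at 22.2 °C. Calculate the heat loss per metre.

Q' = 225 kW/m

Q' = 2πk·ΔT/ln(r₂/r₁) = 2π × 23.9 × 153.8 / ln(0.0246/0.0222) = 2.25×10^5 W/m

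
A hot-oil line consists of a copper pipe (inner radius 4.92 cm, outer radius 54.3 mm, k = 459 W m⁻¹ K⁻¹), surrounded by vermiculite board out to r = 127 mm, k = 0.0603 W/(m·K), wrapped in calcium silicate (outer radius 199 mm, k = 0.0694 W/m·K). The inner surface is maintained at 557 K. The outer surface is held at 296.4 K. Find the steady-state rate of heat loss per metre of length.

Q' = 79.6 W/m

Resistance network (inner→outer):
  R'_copper = ln(0.0543/0.0492)/(2πk) = 0.09863/(2π·459) = 3.420×10^-5 m·K/W
  R'_vermiculite board = ln(0.127/0.0543)/(2πk) = 0.8497/(2π·0.0603) = 2.243 m·K/W
  R'_calcium silicate = ln(0.199/0.127)/(2πk) = 0.4491/(2π·0.0694) = 1.030 m·K/W
ΣR = 3.420×10^-5 + 2.243 + 1.030 = 3.273 m·K/W
Q' = ΔT/ΣR = (557 K − 296.4 K)/3.273 = 79.6 W/m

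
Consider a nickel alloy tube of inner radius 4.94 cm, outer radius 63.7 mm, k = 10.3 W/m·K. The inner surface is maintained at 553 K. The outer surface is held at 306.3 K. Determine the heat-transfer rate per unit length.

Q' = 62800 W/m

Q' = 2πk·ΔT/ln(r₂/r₁) = 2π × 10.3 × 246.7 / ln(0.0637/0.0494) = 62800 W/m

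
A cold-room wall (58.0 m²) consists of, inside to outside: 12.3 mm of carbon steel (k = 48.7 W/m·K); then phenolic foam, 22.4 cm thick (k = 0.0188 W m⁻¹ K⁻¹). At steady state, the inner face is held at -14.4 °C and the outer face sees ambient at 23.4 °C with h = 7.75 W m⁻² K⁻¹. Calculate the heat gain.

Q = 182 W

Resistance network (inner→outer):
  R_carbon steel = L/(kA) = 0.0123/(48.7·58.0) = 4.355×10^-6 K/W
  R_phenolic foam = L/(kA) = 0.224/(0.0188·58.0) = 0.2054 K/W
  R_conv,out = 1/(hA) = 1/(7.75·58.0) = 0.002225 K/W
ΣR = 4.355×10^-6 + 0.2054 + 0.002225 = 0.2076 K/W
Q = ΔT/ΣR = (-14.4 °C − 23.4 °C)/0.2076 = -182 W
(Negative Q ⇒ heat flows inward; heat gain = 182 W.)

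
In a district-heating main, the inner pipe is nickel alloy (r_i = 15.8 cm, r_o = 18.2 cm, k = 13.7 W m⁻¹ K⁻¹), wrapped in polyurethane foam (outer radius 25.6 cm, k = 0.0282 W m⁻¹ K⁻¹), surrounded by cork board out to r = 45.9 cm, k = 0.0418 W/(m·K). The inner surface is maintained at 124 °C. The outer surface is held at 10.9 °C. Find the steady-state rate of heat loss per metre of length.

Treat each layer as a resistance in series:
  R'_nickel alloy = ln(0.182/0.158)/(2πk) = 0.1414/(2π·13.7) = 0.001643 m·K/W
  R'_polyurethane foam = ln(0.256/0.182)/(2πk) = 0.3412/(2π·0.0282) = 1.925 m·K/W
  R'_cork board = ln(0.459/0.256)/(2πk) = 0.5839/(2π·0.0418) = 2.223 m·K/W
ΣR = 0.001643 + 1.925 + 2.223 = 4.150 m·K/W
Q' = ΔT/ΣR = (124 °C − 10.9 °C)/4.150 = 27.3 W/m

Q' = 27.3 W/m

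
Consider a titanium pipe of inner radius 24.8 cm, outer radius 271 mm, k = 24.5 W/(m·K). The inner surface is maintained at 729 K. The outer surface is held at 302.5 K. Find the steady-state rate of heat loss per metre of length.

Q' = 2πk·ΔT/ln(r₂/r₁) = 2π × 24.5 × 426.5 / ln(0.271/0.248) = 7.40×10^5 W/m

Q' = 740 kW/m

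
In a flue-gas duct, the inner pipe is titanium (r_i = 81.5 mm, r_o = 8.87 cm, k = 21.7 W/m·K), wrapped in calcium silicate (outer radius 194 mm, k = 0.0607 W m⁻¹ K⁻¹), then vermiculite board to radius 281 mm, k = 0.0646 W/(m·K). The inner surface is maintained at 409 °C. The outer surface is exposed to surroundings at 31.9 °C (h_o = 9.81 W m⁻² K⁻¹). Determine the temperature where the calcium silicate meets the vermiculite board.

T = 153 °C

Resistance network (inner→outer):
  R'_titanium = ln(0.0887/0.0815)/(2πk) = 0.08466/(2π·21.7) = 6.209×10^-4 m·K/W
  R'_calcium silicate = ln(0.194/0.0887)/(2πk) = 0.7826/(2π·0.0607) = 2.052 m·K/W
  R'_vermiculite board = ln(0.281/0.194)/(2πk) = 0.3705/(2π·0.0646) = 0.9128 m·K/W
  R'_conv,out = 1/(2πr h) = 1/(2π·0.281·9.81) = 0.05774 m·K/W
ΣR = 6.209×10^-4 + 2.052 + 0.9128 + 0.05774 = 3.023 m·K/W
Q' = ΔT/ΣR = (409 °C − 31.9 °C)/3.023 = 124.7 W/m
From the inner boundary to the calcium silicate/vermiculite board interface, ΣR_partial = 2.053 m·K/W.
T_interface = T_in − Q'·ΣR_partial = 409 °C − (124.7)(2.053) = 153 °C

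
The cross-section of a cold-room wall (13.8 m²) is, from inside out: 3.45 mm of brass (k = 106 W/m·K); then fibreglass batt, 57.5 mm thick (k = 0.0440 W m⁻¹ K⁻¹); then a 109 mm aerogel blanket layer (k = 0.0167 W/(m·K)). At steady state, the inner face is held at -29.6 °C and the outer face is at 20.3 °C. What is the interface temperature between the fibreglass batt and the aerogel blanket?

T = -21.3 °C

Treat each layer as a resistance in series:
  R_brass = L/(kA) = 0.00345/(106·13.8) = 2.358×10^-6 K/W
  R_fibreglass batt = L/(kA) = 0.0575/(0.0440·13.8) = 0.09470 K/W
  R_aerogel blanket = L/(kA) = 0.109/(0.0167·13.8) = 0.4730 K/W
ΣR = 2.358×10^-6 + 0.09470 + 0.4730 = 0.5677 K/W
Q = ΔT/ΣR = (-29.6 °C − 20.3 °C)/0.5677 = -87.90 W
From the inner boundary to the fibreglass batt/aerogel blanket interface, ΣR_partial = 0.09470 K/W.
T_interface = T_in − Q·ΣR_partial = -29.6 °C − (-87.90)(0.09470) = -21.3 °C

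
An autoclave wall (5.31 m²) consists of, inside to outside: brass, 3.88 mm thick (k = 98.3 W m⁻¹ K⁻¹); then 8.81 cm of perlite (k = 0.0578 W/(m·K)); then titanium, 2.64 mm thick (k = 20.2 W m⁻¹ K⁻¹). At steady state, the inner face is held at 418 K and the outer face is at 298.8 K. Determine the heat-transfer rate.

Resistance network (inner→outer):
  R_brass = L/(kA) = 0.00388/(98.3·5.31) = 7.433×10^-6 K/W
  R_perlite = L/(kA) = 0.0881/(0.0578·5.31) = 0.2870 K/W
  R_titanium = L/(kA) = 0.00264/(20.2·5.31) = 2.461×10^-5 K/W
ΣR = 7.433×10^-6 + 0.2870 + 2.461×10^-5 = 0.2870 K/W
Q = ΔT/ΣR = (418 K − 298.8 K)/0.2870 = 415 W

Q = 415 W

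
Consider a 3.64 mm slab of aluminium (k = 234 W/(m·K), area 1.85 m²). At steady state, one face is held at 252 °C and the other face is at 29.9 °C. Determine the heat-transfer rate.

Q = 26400 kW

Q = kA·ΔT/L = 234 × 1.85 × |252 °C − 29.9 °C| / 0.00364 = 2.64×10^7 W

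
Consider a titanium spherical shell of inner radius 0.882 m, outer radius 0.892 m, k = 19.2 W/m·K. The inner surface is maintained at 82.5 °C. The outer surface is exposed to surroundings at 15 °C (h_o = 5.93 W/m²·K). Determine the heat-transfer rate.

Treat each layer as a resistance in series:
  R_titanium = (1/0.882 − 1/0.892)/(4πk) = 0.01271/(4π·19.2) = 5.268×10^-5 K/W
  R_conv,out = 1/(4πr²h) = 1/(4π·0.892²·5.93) = 0.01687 K/W
ΣR = 5.268×10^-5 + 0.01687 = 0.01692 K/W
Q = ΔT/ΣR = (82.5 °C − 15 °C)/0.01692 = 3990 W

Q = 3.99 kW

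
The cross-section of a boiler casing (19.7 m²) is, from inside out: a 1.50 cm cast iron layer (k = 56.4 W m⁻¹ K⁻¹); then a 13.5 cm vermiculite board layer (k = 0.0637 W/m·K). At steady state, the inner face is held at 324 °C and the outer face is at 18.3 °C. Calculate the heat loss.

Q = 2.84 kW

Resistance network (inner→outer):
  R_cast iron = L/(kA) = 0.0150/(56.4·19.7) = 1.350×10^-5 K/W
  R_vermiculite board = L/(kA) = 0.135/(0.0637·19.7) = 0.1076 K/W
ΣR = 1.350×10^-5 + 0.1076 = 0.1076 K/W
Q = ΔT/ΣR = (324 °C − 18.3 °C)/0.1076 = 2840 W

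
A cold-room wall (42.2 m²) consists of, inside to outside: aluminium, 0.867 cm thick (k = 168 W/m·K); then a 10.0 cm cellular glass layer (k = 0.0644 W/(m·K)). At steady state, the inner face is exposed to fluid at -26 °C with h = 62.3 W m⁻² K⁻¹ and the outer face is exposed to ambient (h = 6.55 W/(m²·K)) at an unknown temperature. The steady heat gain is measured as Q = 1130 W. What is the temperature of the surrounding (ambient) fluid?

T_out = 20.1 °C

Sum the resistances:
  R_conv,in = 1/(hA) = 1/(62.3·42.2) = 3.804×10^-4 K/W
  R_aluminium = L/(kA) = 0.00867/(168·42.2) = 1.223×10^-6 K/W
  R_cellular glass = L/(kA) = 0.100/(0.0644·42.2) = 0.03680 K/W
  R_conv,out = 1/(hA) = 1/(6.55·42.2) = 0.003618 K/W
ΣR = 0.04080 K/W
ΔT = Q·ΣR = 1130 × 0.04080 = 46.10 K
Heat flows inward, so T_out = T_in + ΔT = -26 + 46.10 = 20.1 °C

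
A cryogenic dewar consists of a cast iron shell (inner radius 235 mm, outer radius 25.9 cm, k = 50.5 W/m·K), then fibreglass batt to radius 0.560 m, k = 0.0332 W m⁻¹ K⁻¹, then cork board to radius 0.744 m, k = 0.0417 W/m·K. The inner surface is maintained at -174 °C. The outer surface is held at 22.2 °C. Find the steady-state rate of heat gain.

Q = 33.7 W

Series thermal resistances, inner to outer:
  R_cast iron = (1/0.235 − 1/0.259)/(4πk) = 0.3943/(4π·50.5) = 6.214×10^-4 K/W
  R_fibreglass batt = (1/0.259 − 1/0.560)/(4πk) = 2.075/(4π·0.0332) = 4.974 K/W
  R_cork board = (1/0.560 − 1/0.744)/(4πk) = 0.4416/(4π·0.0417) = 0.8428 K/W
ΣR = 6.214×10^-4 + 4.974 + 0.8428 = 5.817 K/W
Q = ΔT/ΣR = (-174 °C − 22.2 °C)/5.817 = -33.7 W
(Negative Q ⇒ heat flows inward; heat gain = 33.7 W.)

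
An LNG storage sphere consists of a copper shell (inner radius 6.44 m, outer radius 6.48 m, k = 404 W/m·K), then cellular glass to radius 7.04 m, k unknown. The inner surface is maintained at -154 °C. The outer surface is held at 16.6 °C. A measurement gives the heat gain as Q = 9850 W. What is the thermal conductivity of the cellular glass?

k = 0.0564 W/m·K

ΣR = ΔT/Q = |-154 − 16.6|/9850 = 0.01732 K/W
Known resistances:
  R_copper = (1/6.44 − 1/6.48)/(4πk) = 9.585×10^-4/(4π·404) = 1.888×10^-7 K/W
R_cellular glass = ΣR − ΣR_known = 0.01732 − 1.888×10^-7 = 0.01732 K/W
(1/r₁−1/r₂)/(4πk) = 0.01732 ⇒ k = 0.01228/(4π·0.01732) = 0.0564 W/m·K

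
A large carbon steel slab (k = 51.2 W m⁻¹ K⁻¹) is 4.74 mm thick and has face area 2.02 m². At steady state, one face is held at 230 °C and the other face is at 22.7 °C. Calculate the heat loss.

Q = kA·ΔT/L = 51.2 × 2.02 × |230 °C − 22.7 °C| / 0.00474 = 4.52×10^6 W

Q = 4.52×10^6 W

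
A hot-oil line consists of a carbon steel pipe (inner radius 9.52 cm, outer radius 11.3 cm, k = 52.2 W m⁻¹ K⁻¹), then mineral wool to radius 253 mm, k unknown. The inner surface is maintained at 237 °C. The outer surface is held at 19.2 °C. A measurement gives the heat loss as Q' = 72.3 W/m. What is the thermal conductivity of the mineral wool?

ΣR = ΔT/Q' = |237 − 19.2|/72.3 = 3.012 m·K/W
Known resistances:
  R'_carbon steel = ln(0.113/0.0952)/(2πk) = 0.1714/(2π·52.2) = 5.226×10^-4 m·K/W
R_mineral wool = ΣR − ΣR_known = 3.012 − 5.226×10^-4 = 3.011 m·K/W
ln(r₂/r₁)/(2πk) = 3.011 ⇒ k = 0.8060/(2π·3.011) = 0.0426 W/m·K

k = 0.0426 W/m·K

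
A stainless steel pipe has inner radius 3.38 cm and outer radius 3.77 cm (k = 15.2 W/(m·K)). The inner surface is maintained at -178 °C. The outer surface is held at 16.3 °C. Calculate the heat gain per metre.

Q' = 170 kW/m

Q' = 2πk·ΔT/ln(r₂/r₁) = 2π × 15.2 × 194.3 / ln(0.0377/0.0338) = 1.70×10^5 W/m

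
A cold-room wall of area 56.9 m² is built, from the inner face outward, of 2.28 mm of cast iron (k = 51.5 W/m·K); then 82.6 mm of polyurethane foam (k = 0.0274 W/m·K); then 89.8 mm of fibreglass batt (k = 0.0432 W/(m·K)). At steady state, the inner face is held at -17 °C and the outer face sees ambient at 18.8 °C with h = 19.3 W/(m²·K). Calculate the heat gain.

Q = 396 W

Resistance network (inner→outer):
  R_cast iron = L/(kA) = 0.00228/(51.5·56.9) = 7.781×10^-7 K/W
  R_polyurethane foam = L/(kA) = 0.0826/(0.0274·56.9) = 0.05298 K/W
  R_fibreglass batt = L/(kA) = 0.0898/(0.0432·56.9) = 0.03653 K/W
  R_conv,out = 1/(hA) = 1/(19.3·56.9) = 9.106×10^-4 K/W
ΣR = 7.781×10^-7 + 0.05298 + 0.03653 + 9.106×10^-4 = 0.09042 K/W
Q = ΔT/ΣR = (-17 °C − 18.8 °C)/0.09042 = -396 W
(Negative Q ⇒ heat flows inward; heat gain = 396 W.)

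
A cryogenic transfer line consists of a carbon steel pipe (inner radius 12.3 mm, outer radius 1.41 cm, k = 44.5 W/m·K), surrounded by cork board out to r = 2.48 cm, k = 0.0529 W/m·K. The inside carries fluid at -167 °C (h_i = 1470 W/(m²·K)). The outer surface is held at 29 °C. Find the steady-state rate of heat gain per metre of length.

Q' = 115 W/m

Resistance network (inner→outer):
  R'_conv,in = 1/(2πr h) = 1/(2π·0.0123·1470) = 0.008802 m·K/W
  R'_carbon steel = ln(0.0141/0.0123)/(2πk) = 0.1366/(2π·44.5) = 4.885×10^-4 m·K/W
  R'_cork board = ln(0.0248/0.0141)/(2πk) = 0.5647/(2π·0.0529) = 1.699 m·K/W
ΣR = 0.008802 + 4.885×10^-4 + 1.699 = 1.708 m·K/W
Q' = ΔT/ΣR = (-167 °C − 29 °C)/1.708 = -115 W/m
(Negative Q' ⇒ heat flows inward; heat gain = 115 W/m.)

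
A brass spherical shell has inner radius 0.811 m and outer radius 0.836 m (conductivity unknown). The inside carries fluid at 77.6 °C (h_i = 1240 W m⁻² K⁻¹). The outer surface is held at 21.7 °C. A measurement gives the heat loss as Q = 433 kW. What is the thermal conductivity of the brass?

k = 93.1 W/m·K

ΣR = ΔT/Q = |77.6 − 21.7|/4.33×10^5 = 1.291×10^-4 K/W
Known resistances:
  R_conv,in = 1/(4πr²h) = 1/(4π·0.811²·1240) = 9.757×10^-5 K/W
R_brass = ΣR − ΣR_known = 1.291×10^-4 − 9.757×10^-5 = 3.153×10^-5 K/W
(1/r₁−1/r₂)/(4πk) = 3.153×10^-5 ⇒ k = 0.03687/(4π·3.153×10^-5) = 93.1 W/m·K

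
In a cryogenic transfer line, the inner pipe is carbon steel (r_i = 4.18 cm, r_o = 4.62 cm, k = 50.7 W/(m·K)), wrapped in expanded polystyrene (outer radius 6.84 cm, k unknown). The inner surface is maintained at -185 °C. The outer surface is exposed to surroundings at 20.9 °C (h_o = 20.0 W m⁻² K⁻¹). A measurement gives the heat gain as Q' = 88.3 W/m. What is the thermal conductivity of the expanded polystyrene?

ΣR = ΔT/Q' = |-185 − 20.9|/88.3 = 2.332 m·K/W
Known resistances:
  R'_carbon steel = ln(0.0462/0.0418)/(2πk) = 0.1001/(2π·50.7) = 3.142×10^-4 m·K/W
  R'_conv,out = 1/(2πr h) = 1/(2π·0.0684·20.0) = 0.1163 m·K/W
R_expanded polystyrene = ΣR − ΣR_known = 2.332 − 0.1166 = 2.215 m·K/W
ln(r₂/r₁)/(2πk) = 2.215 ⇒ k = 0.3924/(2π·2.215) = 0.0282 W/m·K

k = 0.0282 W/m·K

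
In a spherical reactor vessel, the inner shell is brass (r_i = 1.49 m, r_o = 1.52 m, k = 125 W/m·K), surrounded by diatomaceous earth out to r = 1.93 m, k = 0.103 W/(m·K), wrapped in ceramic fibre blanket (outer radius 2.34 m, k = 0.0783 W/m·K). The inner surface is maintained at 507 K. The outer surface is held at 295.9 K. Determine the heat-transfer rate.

Treat each layer as a resistance in series:
  R_brass = (1/1.49 − 1/1.52)/(4πk) = 0.01325/(4π·125) = 8.433×10^-6 K/W
  R_diatomaceous earth = (1/1.52 − 1/1.93)/(4πk) = 0.1398/(4π·0.103) = 0.1080 K/W
  R_ceramic fibre blanket = (1/1.93 − 1/2.34)/(4πk) = 0.09078/(4π·0.0783) = 0.09227 K/W
ΣR = 8.433×10^-6 + 0.1080 + 0.09227 = 0.2003 K/W
Q = ΔT/ΣR = (507 K − 295.9 K)/0.2003 = 1050 W

Q = 1050 W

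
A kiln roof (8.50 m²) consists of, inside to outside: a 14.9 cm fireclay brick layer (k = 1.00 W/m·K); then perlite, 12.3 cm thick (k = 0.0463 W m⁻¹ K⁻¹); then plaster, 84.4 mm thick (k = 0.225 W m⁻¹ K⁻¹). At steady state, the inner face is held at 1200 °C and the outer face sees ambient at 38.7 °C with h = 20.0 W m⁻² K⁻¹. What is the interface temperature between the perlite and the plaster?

Treat each layer as a resistance in series:
  R_fireclay brick = L/(kA) = 0.149/(1.00·8.50) = 0.01753 K/W
  R_perlite = L/(kA) = 0.123/(0.0463·8.50) = 0.3125 K/W
  R_plaster = L/(kA) = 0.0844/(0.225·8.50) = 0.04413 K/W
  R_conv,out = 1/(hA) = 1/(20.0·8.50) = 0.005882 K/W
ΣR = 0.01753 + 0.3125 + 0.04413 + 0.005882 = 0.3800 K/W
Q = ΔT/ΣR = (1200 °C − 38.7 °C)/0.3800 = 3056 W
From the inner boundary to the perlite/plaster interface, ΣR_partial = 0.3300 K/W.
T_interface = T_in − Q·ΣR_partial = 1200 °C − (3056)(0.3300) = 192 °C

T = 192 °C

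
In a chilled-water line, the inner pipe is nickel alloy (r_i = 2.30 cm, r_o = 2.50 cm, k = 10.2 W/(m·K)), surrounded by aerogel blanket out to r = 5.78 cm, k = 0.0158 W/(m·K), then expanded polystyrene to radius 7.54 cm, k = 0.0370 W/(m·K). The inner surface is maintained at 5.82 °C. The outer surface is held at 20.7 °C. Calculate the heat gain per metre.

Series thermal resistances, inner to outer:
  R'_nickel alloy = ln(0.0250/0.0230)/(2πk) = 0.08338/(2π·10.2) = 0.001301 m·K/W
  R'_aerogel blanket = ln(0.0578/0.0250)/(2πk) = 0.8381/(2π·0.0158) = 8.442 m·K/W
  R'_expanded polystyrene = ln(0.0754/0.0578)/(2πk) = 0.2658/(2π·0.0370) = 1.143 m·K/W
ΣR = 0.001301 + 8.442 + 1.143 = 9.586 m·K/W
Q' = ΔT/ΣR = (5.82 °C − 20.7 °C)/9.586 = -1.55 W/m
(Negative Q' ⇒ heat flows inward; heat gain = 1.55 W/m.)

Q' = 1.55 W/m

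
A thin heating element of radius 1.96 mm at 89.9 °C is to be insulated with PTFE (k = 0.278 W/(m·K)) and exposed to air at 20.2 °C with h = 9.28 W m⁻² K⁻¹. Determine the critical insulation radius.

r_cr = 3.00 cm

For a cylinder, r_cr = k_ins/h = 0.278/9.28 = 0.0300 m = 3.00 cm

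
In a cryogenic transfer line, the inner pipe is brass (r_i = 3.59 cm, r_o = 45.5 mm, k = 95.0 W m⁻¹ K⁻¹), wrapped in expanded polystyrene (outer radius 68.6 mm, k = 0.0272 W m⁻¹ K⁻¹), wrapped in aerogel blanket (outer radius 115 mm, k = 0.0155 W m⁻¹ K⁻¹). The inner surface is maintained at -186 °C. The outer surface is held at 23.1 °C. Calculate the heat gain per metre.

Treat each layer as a resistance in series:
  R'_brass = ln(0.0455/0.0359)/(2πk) = 0.2370/(2π·95.0) = 3.970×10^-4 m·K/W
  R'_expanded polystyrene = ln(0.0686/0.0455)/(2πk) = 0.4106/(2π·0.0272) = 2.402 m·K/W
  R'_aerogel blanket = ln(0.115/0.0686)/(2πk) = 0.5166/(2π·0.0155) = 5.305 m·K/W
ΣR = 3.970×10^-4 + 2.402 + 5.305 = 7.707 m·K/W
Q' = ΔT/ΣR = (-186 °C − 23.1 °C)/7.707 = -27.1 W/m
(Negative Q' ⇒ heat flows inward; heat gain = 27.1 W/m.)

Q' = 27.1 W/m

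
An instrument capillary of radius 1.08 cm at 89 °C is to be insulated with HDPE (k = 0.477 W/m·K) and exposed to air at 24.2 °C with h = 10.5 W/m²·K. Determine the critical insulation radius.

For a cylinder, r_cr = k_ins/h = 0.477/10.5 = 0.0454 m = 4.54 cm

r_cr = 4.54 cm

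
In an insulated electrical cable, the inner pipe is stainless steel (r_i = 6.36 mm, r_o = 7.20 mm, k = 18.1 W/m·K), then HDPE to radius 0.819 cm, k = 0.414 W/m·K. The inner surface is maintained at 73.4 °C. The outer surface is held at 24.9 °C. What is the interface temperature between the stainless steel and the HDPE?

Resistance network (inner→outer):
  R'_stainless steel = ln(0.00720/0.00636)/(2πk) = 0.1241/(2π·18.1) = 0.001091 m·K/W
  R'_HDPE = ln(0.00819/0.00720)/(2πk) = 0.1288/(2π·0.414) = 0.04953 m·K/W
ΣR = 0.001091 + 0.04953 = 0.05062 m·K/W
Q' = ΔT/ΣR = (73.4 °C − 24.9 °C)/0.05062 = 958.1 W/m
From the inner boundary to the stainless steel/HDPE interface, ΣR_partial = 0.001091 m·K/W.
T_interface = T_in − Q'·ΣR_partial = 73.4 °C − (958.1)(0.001091) = 72.4 °C

T = 72.4 °C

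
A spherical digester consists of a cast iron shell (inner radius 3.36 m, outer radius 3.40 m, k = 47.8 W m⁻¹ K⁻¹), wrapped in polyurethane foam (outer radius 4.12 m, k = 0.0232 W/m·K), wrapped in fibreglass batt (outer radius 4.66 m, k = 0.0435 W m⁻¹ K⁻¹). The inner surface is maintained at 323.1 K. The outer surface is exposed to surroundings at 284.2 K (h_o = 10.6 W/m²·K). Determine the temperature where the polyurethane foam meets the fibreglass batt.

Resistance network (inner→outer):
  R_cast iron = (1/3.36 − 1/3.40)/(4πk) = 0.003501/(4π·47.8) = 5.829×10^-6 K/W
  R_polyurethane foam = (1/3.40 − 1/4.12)/(4πk) = 0.05140/(4π·0.0232) = 0.1763 K/W
  R_fibreglass batt = (1/4.12 − 1/4.66)/(4πk) = 0.02813/(4π·0.0435) = 0.05145 K/W
  R_conv,out = 1/(4πr²h) = 1/(4π·4.66²·10.6) = 3.457×10^-4 K/W
ΣR = 5.829×10^-6 + 0.1763 + 0.05145 + 3.457×10^-4 = 0.2281 K/W
Q = ΔT/ΣR = (323.1 K − 284.2 K)/0.2281 = 170.5 W
From the inner boundary to the polyurethane foam/fibreglass batt interface, ΣR_partial = 0.1763 K/W.
T_interface = T_in − Q·ΣR_partial = 323.1 K − (170.5)(0.1763) = 293.0 K

T = 293.0 K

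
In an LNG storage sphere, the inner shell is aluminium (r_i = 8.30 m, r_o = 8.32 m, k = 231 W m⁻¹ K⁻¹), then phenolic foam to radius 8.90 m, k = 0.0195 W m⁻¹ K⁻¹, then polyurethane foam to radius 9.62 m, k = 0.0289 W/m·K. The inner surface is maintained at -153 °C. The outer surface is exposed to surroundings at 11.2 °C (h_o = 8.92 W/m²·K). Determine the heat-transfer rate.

Treat each layer as a resistance in series:
  R_aluminium = (1/8.30 − 1/8.32)/(4πk) = 2.896×10^-4/(4π·231) = 9.977×10^-8 K/W
  R_phenolic foam = (1/8.32 − 1/8.90)/(4πk) = 0.007833/(4π·0.0195) = 0.03196 K/W
  R_polyurethane foam = (1/8.90 − 1/9.62)/(4πk) = 0.008409/(4π·0.0289) = 0.02316 K/W
  R_conv,out = 1/(4πr²h) = 1/(4π·9.62²·8.92) = 9.640×10^-5 K/W
ΣR = 9.977×10^-8 + 0.03196 + 0.02316 + 9.640×10^-5 = 0.05522 K/W
Q = ΔT/ΣR = (-153 °C − 11.2 °C)/0.05522 = -2970 W
(Negative Q ⇒ heat flows inward; heat gain = 2970 W.)

Q = 2970 W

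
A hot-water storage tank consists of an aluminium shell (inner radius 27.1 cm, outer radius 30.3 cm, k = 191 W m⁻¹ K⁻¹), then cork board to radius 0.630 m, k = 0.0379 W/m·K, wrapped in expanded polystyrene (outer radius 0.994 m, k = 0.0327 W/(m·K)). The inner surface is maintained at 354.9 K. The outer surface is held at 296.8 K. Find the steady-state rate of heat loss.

Q = 11.6 W

Treat each layer as a resistance in series:
  R_aluminium = (1/0.271 − 1/0.303)/(4πk) = 0.3897/(4π·191) = 1.624×10^-4 K/W
  R_cork board = (1/0.303 − 1/0.630)/(4πk) = 1.713/(4π·0.0379) = 3.597 K/W
  R_expanded polystyrene = (1/0.630 − 1/0.994)/(4πk) = 0.5813/(4π·0.0327) = 1.415 K/W
ΣR = 1.624×10^-4 + 3.597 + 1.415 = 5.012 K/W
Q = ΔT/ΣR = (354.9 K − 296.8 K)/5.012 = 11.6 W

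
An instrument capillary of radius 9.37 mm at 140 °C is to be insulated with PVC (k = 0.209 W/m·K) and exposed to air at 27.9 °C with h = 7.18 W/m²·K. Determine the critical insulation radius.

r_cr = 2.91 cm

For a cylinder, r_cr = k_ins/h = 0.209/7.18 = 0.0291 m = 2.91 cm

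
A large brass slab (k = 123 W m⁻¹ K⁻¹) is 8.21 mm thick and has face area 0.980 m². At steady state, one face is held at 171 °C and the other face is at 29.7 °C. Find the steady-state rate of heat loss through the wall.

Q = 2070 kW

Q = kA·ΔT/L = 123 × 0.980 × |171 °C − 29.7 °C| / 0.00821 = 2.07×10^6 W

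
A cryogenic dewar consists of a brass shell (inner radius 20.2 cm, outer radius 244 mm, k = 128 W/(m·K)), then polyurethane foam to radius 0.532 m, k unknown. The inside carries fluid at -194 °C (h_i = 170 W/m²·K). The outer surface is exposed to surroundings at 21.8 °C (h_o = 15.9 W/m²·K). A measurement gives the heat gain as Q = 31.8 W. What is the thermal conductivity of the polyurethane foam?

ΣR = ΔT/Q = |-194 − 21.8|/31.8 = 6.786 K/W
Known resistances:
  R_conv,in = 1/(4πr²h) = 1/(4π·0.202²·170) = 0.01147 K/W
  R_brass = (1/0.202 − 1/0.244)/(4πk) = 0.8521/(4π·128) = 5.298×10^-4 K/W
  R_conv,out = 1/(4πr²h) = 1/(4π·0.532²·15.9) = 0.01768 K/W
R_polyurethane foam = ΣR − ΣR_known = 6.786 − 0.02968 = 6.756 K/W
(1/r₁−1/r₂)/(4πk) = 6.756 ⇒ k = 2.219/(4π·6.756) = 0.0261 W/m·K

k = 0.0261 W/m·K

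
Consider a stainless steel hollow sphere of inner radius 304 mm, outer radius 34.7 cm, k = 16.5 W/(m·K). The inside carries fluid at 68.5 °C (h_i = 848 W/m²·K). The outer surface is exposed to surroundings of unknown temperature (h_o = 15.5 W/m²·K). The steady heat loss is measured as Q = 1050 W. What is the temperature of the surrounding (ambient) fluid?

Sum the resistances:
  R_conv,in = 1/(4πr²h) = 1/(4π·0.304²·848) = 0.001015 K/W
  R_stainless steel = (1/0.304 − 1/0.347)/(4πk) = 0.4076/(4π·16.5) = 0.001966 K/W
  R_conv,out = 1/(4πr²h) = 1/(4π·0.347²·15.5) = 0.04264 K/W
ΣR = 0.04562 K/W
ΔT = Q·ΣR = 1050 × 0.04562 = 47.90 K
Heat flows outward, so T_out = T_in − ΔT = 68.5 − 47.90 = 20.6 °C

T_out = 20.6 °C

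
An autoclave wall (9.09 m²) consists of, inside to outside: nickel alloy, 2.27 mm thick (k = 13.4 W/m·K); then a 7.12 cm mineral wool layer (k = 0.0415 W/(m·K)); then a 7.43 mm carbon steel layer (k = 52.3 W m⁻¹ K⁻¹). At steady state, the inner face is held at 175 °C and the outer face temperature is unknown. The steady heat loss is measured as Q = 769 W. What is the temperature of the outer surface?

Sum the resistances:
  R_nickel alloy = L/(kA) = 0.00227/(13.4·9.09) = 1.864×10^-5 K/W
  R_mineral wool = L/(kA) = 0.0712/(0.0415·9.09) = 0.1887 K/W
  R_carbon steel = L/(kA) = 0.00743/(52.3·9.09) = 1.563×10^-5 K/W
ΣR = 0.1888 K/W
ΔT = Q·ΣR = 769 × 0.1888 = 145.2 K
Heat flows outward, so T_out = T_in − ΔT = 175 − 145.2 = 29.8 °C

T_out = 29.8 °C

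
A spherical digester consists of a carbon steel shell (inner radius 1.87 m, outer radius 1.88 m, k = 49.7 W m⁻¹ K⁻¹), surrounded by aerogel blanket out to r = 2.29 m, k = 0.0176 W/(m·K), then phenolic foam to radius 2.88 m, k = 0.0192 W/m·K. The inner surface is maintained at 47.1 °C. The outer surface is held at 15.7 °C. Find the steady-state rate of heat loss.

Q = 39.2 W

Treat each layer as a resistance in series:
  R_carbon steel = (1/1.87 − 1/1.88)/(4πk) = 0.002844/(4π·49.7) = 4.554×10^-6 K/W
  R_aerogel blanket = (1/1.88 − 1/2.29)/(4πk) = 0.09523/(4π·0.0176) = 0.4306 K/W
  R_phenolic foam = (1/2.29 − 1/2.88)/(4πk) = 0.08946/(4π·0.0192) = 0.3708 K/W
ΣR = 4.554×10^-6 + 0.4306 + 0.3708 = 0.8014 K/W
Q = ΔT/ΣR = (47.1 °C − 15.7 °C)/0.8014 = 39.2 W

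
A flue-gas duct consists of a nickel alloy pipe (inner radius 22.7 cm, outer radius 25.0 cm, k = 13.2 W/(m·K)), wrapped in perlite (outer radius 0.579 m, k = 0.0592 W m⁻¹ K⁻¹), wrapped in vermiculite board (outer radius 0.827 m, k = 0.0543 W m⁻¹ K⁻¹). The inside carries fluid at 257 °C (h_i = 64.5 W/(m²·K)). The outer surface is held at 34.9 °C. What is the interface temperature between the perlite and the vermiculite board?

Resistance network (inner→outer):
  R'_conv,in = 1/(2πr h) = 1/(2π·0.227·64.5) = 0.01087 m·K/W
  R'_nickel alloy = ln(0.250/0.227)/(2πk) = 0.09651/(2π·13.2) = 0.001164 m·K/W
  R'_perlite = ln(0.579/0.250)/(2πk) = 0.8398/(2π·0.0592) = 2.258 m·K/W
  R'_vermiculite board = ln(0.827/0.579)/(2πk) = 0.3565/(2π·0.0543) = 1.045 m·K/W
ΣR = 0.01087 + 0.001164 + 2.258 + 1.045 = 3.315 m·K/W
Q' = ΔT/ΣR = (257 °C − 34.9 °C)/3.315 = 67.00 W/m
From the inner boundary to the perlite/vermiculite board interface, ΣR_partial = 2.270 m·K/W.
T_interface = T_in − Q'·ΣR_partial = 257 °C − (67.00)(2.270) = 105 °C

T = 105 °C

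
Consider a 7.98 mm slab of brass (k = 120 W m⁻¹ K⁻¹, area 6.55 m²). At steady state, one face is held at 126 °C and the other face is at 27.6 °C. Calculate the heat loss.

Q = 9690 kW

Q = kA·ΔT/L = 120 × 6.55 × |126 °C − 27.6 °C| / 0.00798 = 9.69×10^6 W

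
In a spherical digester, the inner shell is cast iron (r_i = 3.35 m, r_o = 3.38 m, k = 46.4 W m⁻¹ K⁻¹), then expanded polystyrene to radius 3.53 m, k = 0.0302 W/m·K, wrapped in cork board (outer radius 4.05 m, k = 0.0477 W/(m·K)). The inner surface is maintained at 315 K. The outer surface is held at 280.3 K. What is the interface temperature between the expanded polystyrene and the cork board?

Treat each layer as a resistance in series:
  R_cast iron = (1/3.35 − 1/3.38)/(4πk) = 0.002649/(4π·46.4) = 4.544×10^-6 K/W
  R_expanded polystyrene = (1/3.38 − 1/3.53)/(4πk) = 0.01257/(4π·0.0302) = 0.03313 K/W
  R_cork board = (1/3.53 − 1/4.05)/(4πk) = 0.03637/(4π·0.0477) = 0.06068 K/W
ΣR = 4.544×10^-6 + 0.03313 + 0.06068 = 0.09381 K/W
Q = ΔT/ΣR = (315 K − 280.3 K)/0.09381 = 369.9 W
From the inner boundary to the expanded polystyrene/cork board interface, ΣR_partial = 0.03313 K/W.
T_interface = T_in − Q·ΣR_partial = 315 K − (369.9)(0.03313) = 302.7 K

T = 302.7 K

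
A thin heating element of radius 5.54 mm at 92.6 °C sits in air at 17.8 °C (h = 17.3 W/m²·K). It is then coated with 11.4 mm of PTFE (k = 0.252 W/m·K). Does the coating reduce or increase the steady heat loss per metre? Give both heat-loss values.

Critical radius for a cylinder: r_cr = k/h = 0.0146 m = 1.46 cm.
Outer radius after coating: r₂ = 0.00554 + 0.0114 = 0.01694 m.
r₁ < r_cr < r₂: heat loss rises to a maximum at r_cr then falls. Whether the coating helps depends on whether Q(r₂) has dropped back below Q(r₁).
Bare: R = 1/(2πr₁h) = 1.661 m·K/W; Q = 74.8/1.661 = 45.0 W/m.
Coated: R = R_cond + R_conv = 1.249 m·K/W; Q = 74.8/1.249 = 59.9 W/m.

increases: 45.0 → 59.9 W/m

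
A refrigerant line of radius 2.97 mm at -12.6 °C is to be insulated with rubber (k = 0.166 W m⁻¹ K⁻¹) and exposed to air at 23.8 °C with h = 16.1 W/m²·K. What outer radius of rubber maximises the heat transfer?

r_cr = 1.03 cm

For a cylinder, r_cr = k_ins/h = 0.166/16.1 = 0.0103 m = 1.03 cm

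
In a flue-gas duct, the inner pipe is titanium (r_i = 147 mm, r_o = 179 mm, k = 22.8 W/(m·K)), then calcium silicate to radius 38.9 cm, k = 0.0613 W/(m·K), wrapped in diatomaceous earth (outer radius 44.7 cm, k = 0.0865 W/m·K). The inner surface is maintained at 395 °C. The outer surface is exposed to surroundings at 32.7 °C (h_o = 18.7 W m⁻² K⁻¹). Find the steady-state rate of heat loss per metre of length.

Resistance network (inner→outer):
  R'_titanium = ln(0.179/0.147)/(2πk) = 0.1970/(2π·22.8) = 0.001375 m·K/W
  R'_calcium silicate = ln(0.389/0.179)/(2πk) = 0.7762/(2π·0.0613) = 2.015 m·K/W
  R'_diatomaceous earth = ln(0.447/0.389)/(2πk) = 0.1390/(2π·0.0865) = 0.2557 m·K/W
  R'_conv,out = 1/(2πr h) = 1/(2π·0.447·18.7) = 0.01904 m·K/W
ΣR = 0.001375 + 2.015 + 0.2557 + 0.01904 = 2.291 m·K/W
Q' = ΔT/ΣR = (395 °C − 32.7 °C)/2.291 = 158 W/m

Q' = 158 W/m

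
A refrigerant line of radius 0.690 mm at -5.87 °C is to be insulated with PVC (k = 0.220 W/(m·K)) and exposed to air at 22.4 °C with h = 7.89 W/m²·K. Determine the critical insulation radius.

For a cylinder, r_cr = k_ins/h = 0.220/7.89 = 0.0279 m = 2.79 cm

r_cr = 2.79 cm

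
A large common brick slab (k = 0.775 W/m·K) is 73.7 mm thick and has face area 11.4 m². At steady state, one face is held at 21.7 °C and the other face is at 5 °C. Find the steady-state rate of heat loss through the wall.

Q = kA·ΔT/L = 0.775 × 11.4 × |21.7 °C − 5 °C| / 0.0737 = 2000 W

Q = 2.00 kW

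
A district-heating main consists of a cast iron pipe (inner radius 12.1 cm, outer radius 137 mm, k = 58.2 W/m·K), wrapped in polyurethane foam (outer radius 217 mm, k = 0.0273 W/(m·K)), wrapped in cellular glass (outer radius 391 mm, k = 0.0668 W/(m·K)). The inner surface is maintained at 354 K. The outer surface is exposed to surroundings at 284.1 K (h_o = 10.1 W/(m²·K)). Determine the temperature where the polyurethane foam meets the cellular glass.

T = 308.6 K

Resistance network (inner→outer):
  R'_cast iron = ln(0.137/0.121)/(2πk) = 0.1242/(2π·58.2) = 3.396×10^-4 m·K/W
  R'_polyurethane foam = ln(0.217/0.137)/(2πk) = 0.4599/(2π·0.0273) = 2.681 m·K/W
  R'_cellular glass = ln(0.391/0.217)/(2πk) = 0.5888/(2π·0.0668) = 1.403 m·K/W
  R'_conv,out = 1/(2πr h) = 1/(2π·0.391·10.1) = 0.04030 m·K/W
ΣR = 3.396×10^-4 + 2.681 + 1.403 + 0.04030 = 4.125 m·K/W
Q' = ΔT/ΣR = (354 K − 284.1 K)/4.125 = 16.95 W/m
From the inner boundary to the polyurethane foam/cellular glass interface, ΣR_partial = 2.681 m·K/W.
T_interface = T_in − Q'·ΣR_partial = 354 K − (16.95)(2.681) = 308.6 K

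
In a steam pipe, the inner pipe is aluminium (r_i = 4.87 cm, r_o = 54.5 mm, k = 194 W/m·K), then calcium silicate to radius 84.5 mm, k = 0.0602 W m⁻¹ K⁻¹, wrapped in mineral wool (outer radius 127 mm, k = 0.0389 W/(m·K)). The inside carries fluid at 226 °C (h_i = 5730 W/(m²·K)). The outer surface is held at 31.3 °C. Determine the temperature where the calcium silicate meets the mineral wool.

Resistance network (inner→outer):
  R'_conv,in = 1/(2πr h) = 1/(2π·0.0487·5730) = 5.703×10^-4 m·K/W
  R'_aluminium = ln(0.0545/0.0487)/(2πk) = 0.1125/(2π·194) = 9.231×10^-5 m·K/W
  R'_calcium silicate = ln(0.0845/0.0545)/(2πk) = 0.4386/(2π·0.0602) = 1.159 m·K/W
  R'_mineral wool = ln(0.127/0.0845)/(2πk) = 0.4074/(2π·0.0389) = 1.667 m·K/W
ΣR = 5.703×10^-4 + 9.231×10^-5 + 1.159 + 1.667 = 2.827 m·K/W
Q' = ΔT/ΣR = (226 °C − 31.3 °C)/2.827 = 68.87 W/m
From the inner boundary to the calcium silicate/mineral wool interface, ΣR_partial = 1.160 m·K/W.
T_interface = T_in − Q'·ΣR_partial = 226 °C − (68.87)(1.160) = 146 °C

T = 146 °C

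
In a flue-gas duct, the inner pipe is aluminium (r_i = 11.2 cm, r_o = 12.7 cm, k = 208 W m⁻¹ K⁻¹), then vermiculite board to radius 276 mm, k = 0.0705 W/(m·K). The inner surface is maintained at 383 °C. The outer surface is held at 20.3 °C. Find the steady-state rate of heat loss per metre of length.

Treat each layer as a resistance in series:
  R'_aluminium = ln(0.127/0.112)/(2πk) = 0.1257/(2π·208) = 9.617×10^-5 m·K/W
  R'_vermiculite board = ln(0.276/0.127)/(2πk) = 0.7762/(2π·0.0705) = 1.752 m·K/W
ΣR = 9.617×10^-5 + 1.752 = 1.752 m·K/W
Q' = ΔT/ΣR = (383 °C − 20.3 °C)/1.752 = 207 W/m

Q' = 207 W/m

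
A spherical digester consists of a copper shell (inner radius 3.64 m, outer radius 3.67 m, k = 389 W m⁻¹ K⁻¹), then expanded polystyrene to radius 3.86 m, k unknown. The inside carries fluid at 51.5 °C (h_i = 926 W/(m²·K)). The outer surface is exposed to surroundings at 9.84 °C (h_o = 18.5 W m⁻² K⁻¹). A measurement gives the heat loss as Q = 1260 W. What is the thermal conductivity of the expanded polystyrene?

k = 0.0326 W/m·K

ΣR = ΔT/Q = |51.5 − 9.84|/1260 = 0.03306 K/W
Known resistances:
  R_conv,in = 1/(4πr²h) = 1/(4π·3.64²·926) = 6.486×10^-6 K/W
  R_copper = (1/3.64 − 1/3.67)/(4πk) = 0.002246/(4π·389) = 4.594×10^-7 K/W
  R_conv,out = 1/(4πr²h) = 1/(4π·3.86²·18.5) = 2.887×10^-4 K/W
R_expanded polystyrene = ΣR − ΣR_known = 0.03306 − 2.956×10^-4 = 0.03276 K/W
(1/r₁−1/r₂)/(4πk) = 0.03276 ⇒ k = 0.01341/(4π·0.03276) = 0.0326 W/m·K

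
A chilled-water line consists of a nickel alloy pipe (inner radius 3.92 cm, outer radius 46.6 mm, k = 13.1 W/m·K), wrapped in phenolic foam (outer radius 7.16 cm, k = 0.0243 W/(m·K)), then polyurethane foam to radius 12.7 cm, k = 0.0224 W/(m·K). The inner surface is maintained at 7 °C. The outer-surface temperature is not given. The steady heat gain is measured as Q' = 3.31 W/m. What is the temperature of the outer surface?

Sum the resistances:
  R'_nickel alloy = ln(0.0466/0.0392)/(2πk) = 0.1729/(2π·13.1) = 0.002101 m·K/W
  R'_phenolic foam = ln(0.0716/0.0466)/(2πk) = 0.4295/(2π·0.0243) = 2.813 m·K/W
  R'_polyurethane foam = ln(0.127/0.0716)/(2πk) = 0.5731/(2π·0.0224) = 4.072 m·K/W
ΣR = 6.887 m·K/W
ΔT = Q'·ΣR = 3.31 × 6.887 = 22.80 K
Heat flows inward, so T_out = T_in + ΔT = 7 + 22.80 = 29.8 °C

T_out = 29.8 °C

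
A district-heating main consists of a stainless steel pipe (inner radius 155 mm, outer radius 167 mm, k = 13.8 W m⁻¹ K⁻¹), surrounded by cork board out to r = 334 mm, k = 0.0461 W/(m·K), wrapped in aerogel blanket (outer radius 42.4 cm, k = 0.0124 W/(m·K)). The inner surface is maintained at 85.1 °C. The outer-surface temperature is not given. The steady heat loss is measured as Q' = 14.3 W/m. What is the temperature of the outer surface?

Sum the resistances:
  R'_stainless steel = ln(0.167/0.155)/(2πk) = 0.07457/(2π·13.8) = 8.600×10^-4 m·K/W
  R'_cork board = ln(0.334/0.167)/(2πk) = 0.6931/(2π·0.0461) = 2.393 m·K/W
  R'_aerogel blanket = ln(0.424/0.334)/(2πk) = 0.2386/(2π·0.0124) = 3.062 m·K/W
ΣR = 5.456 m·K/W
ΔT = Q'·ΣR = 14.3 × 5.456 = 78.02 K
Heat flows outward, so T_out = T_in − ΔT = 85.1 − 78.02 = 7.08 °C

T_out = 7.08 °C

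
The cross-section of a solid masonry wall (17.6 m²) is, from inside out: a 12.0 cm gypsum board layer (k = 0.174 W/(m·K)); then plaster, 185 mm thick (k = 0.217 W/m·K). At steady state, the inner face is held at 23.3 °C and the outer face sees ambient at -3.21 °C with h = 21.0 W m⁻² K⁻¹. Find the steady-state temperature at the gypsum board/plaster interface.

Series thermal resistances, inner to outer:
  R_gypsum board = L/(kA) = 0.120/(0.174·17.6) = 0.03918 K/W
  R_plaster = L/(kA) = 0.185/(0.217·17.6) = 0.04844 K/W
  R_conv,out = 1/(hA) = 1/(21.0·17.6) = 0.002706 K/W
ΣR = 0.03918 + 0.04844 + 0.002706 = 0.09033 K/W
Q = ΔT/ΣR = (23.3 °C − -3.21 °C)/0.09033 = 293.5 W
From the inner boundary to the gypsum board/plaster interface, ΣR_partial = 0.03918 K/W.
T_interface = T_in − Q·ΣR_partial = 23.3 °C − (293.5)(0.03918) = 11.8 °C

T = 11.8 °C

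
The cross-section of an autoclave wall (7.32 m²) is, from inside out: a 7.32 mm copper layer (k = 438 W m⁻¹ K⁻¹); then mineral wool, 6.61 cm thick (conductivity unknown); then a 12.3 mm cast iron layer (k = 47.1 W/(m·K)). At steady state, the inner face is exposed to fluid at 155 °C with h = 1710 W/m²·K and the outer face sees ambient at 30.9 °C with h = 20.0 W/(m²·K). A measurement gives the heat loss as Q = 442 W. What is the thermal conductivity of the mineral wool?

k = 0.0330 W/m·K

ΣR = ΔT/Q = |155 − 30.9|/442 = 0.2808 K/W
Known resistances:
  R_conv,in = 1/(hA) = 1/(1710·7.32) = 7.989×10^-5 K/W
  R_copper = L/(kA) = 0.00732/(438·7.32) = 2.283×10^-6 K/W
  R_cast iron = L/(kA) = 0.0123/(47.1·7.32) = 3.568×10^-5 K/W
  R_conv,out = 1/(hA) = 1/(20.0·7.32) = 0.006831 K/W
R_mineral wool = ΣR − ΣR_known = 0.2808 − 0.006949 = 0.2739 K/W
L/(kA) = 0.2739 ⇒ k = 0.0661/(0.2739·7.32) = 0.0330 W/m·K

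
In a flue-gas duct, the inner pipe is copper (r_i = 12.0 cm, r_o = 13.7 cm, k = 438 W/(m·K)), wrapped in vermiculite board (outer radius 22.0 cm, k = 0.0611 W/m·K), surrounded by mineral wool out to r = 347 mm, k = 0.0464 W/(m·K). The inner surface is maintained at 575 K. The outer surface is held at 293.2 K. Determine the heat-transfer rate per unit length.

Series thermal resistances, inner to outer:
  R'_copper = ln(0.137/0.120)/(2πk) = 0.1325/(2π·438) = 4.814×10^-5 m·K/W
  R'_vermiculite board = ln(0.220/0.137)/(2πk) = 0.4736/(2π·0.0611) = 1.234 m·K/W
  R'_mineral wool = ln(0.347/0.220)/(2πk) = 0.4557/(2π·0.0464) = 1.563 m·K/W
ΣR = 4.814×10^-5 + 1.234 + 1.563 = 2.797 m·K/W
Q' = ΔT/ΣR = (575 K − 293.2 K)/2.797 = 101 W/m

Q' = 101 W/m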